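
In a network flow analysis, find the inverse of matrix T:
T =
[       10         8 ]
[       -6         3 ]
det(T) = 78
T⁻¹ =
[     1/26     -4/39 ]
[     1/13      5/39 ]

For a 2×2 matrix T = [[a, b], [c, d]] with det(T) ≠ 0, T⁻¹ = (1/det(T)) * [[d, -b], [-c, a]].
det(T) = (10)*(3) - (8)*(-6) = 30 + 48 = 78.
T⁻¹ = (1/78) * [[3, -8], [6, 10]].
Dividing each entry by 78 and reducing:
T⁻¹ =
[     1/26     -4/39 ]
[     1/13      5/39 ]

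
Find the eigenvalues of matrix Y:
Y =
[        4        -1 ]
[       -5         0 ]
λ = -1, 5

Solve det(Y - λI) = 0. For a 2×2 matrix the characteristic equation is λ² - (trace)λ + det = 0.
trace(Y) = a + d = 4 + 0 = 4.
det(Y) = a*d - b*c = (4)*(0) - (-1)*(-5) = 0 - 5 = -5.
Characteristic equation: λ² - (4)λ + (-5) = 0.
Discriminant = (4)² - 4*(-5) = 16 + 20 = 36.
λ = (4 ± √36) / 2 = (4 ± 6) / 2 = -1, 5.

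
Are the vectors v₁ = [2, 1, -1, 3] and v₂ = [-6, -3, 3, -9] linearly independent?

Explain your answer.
No, linearly dependent (v₂ = -3·v₁)

Check whether there is a scalar k with v₂ = k·v₁.
Comparing components, k = -3 satisfies -3·[2, 1, -1, 3] = [-6, -3, 3, -9].
Since v₂ is a scalar multiple of v₁, the two vectors are linearly dependent.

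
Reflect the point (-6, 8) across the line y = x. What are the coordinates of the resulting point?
(8, -6)

Reflection across line y = x: (-6, 8) → (8, -6)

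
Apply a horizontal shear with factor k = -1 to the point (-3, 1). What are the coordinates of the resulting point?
(-4, 1)

Shear matrix for horizontal shear with factor k = -1:
[[1, -1], [0, 1]]
Result: (-3, 1) → (-4, 1)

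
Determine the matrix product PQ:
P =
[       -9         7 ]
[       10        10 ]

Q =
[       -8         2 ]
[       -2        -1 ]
PQ =
[       58       -25 ]
[     -100        10 ]

Matrix multiplication: (PQ)[i][j] = sum over k of P[i][k] * Q[k][j].
  (PQ)[0][0] = (-9)*(-8) + (7)*(-2) = 58
  (PQ)[0][1] = (-9)*(2) + (7)*(-1) = -25
  (PQ)[1][0] = (10)*(-8) + (10)*(-2) = -100
  (PQ)[1][1] = (10)*(2) + (10)*(-1) = 10
PQ =
[       58       -25 ]
[     -100        10 ]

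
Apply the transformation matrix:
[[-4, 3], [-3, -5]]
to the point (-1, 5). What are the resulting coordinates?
(19, -22)

Matrix multiplication:
[[-4, 3], [-3, -5]] × [-1, 5]ᵀ
= [-4×-1 + 3×5, -3×-1 + -5×5]ᵀ
= [19.0000, -22.0000]ᵀ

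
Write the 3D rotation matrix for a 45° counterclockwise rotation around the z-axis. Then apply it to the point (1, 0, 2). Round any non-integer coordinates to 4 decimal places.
R = [[√2/2, -√2/2, 0], [√2/2, √2/2, 0], [0, 0, 1]]; R·(1, 0, 2) = (0.7071, 0.7071, 2.0000)

Rotation matrix for 45° around z-axis:
cos(45°) = √2/2, sin(45°) = √2/2
R = [[√2/2, -√2/2, 0], [√2/2, √2/2, 0], [0, 0, 1]]
Apply to (1, 0, 2): R·[1, 0, 2]ᵀ = (0.7071, 0.7071, 2.0000)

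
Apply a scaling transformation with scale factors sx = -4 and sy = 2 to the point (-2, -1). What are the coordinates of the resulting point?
(8, -2)

Scaling matrix:
[[-4, 0], [0, 2]]
Result: (-2 × -4, -1 × 2) = (8, -2)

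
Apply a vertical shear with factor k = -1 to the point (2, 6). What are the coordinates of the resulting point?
(2, 4)

Shear matrix for vertical shear with factor k = -1:
[[1, 0], [-1, 1]]
Result: (2, 6) → (2, 4)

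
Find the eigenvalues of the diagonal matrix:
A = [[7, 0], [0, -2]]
λ₁ = 7, λ₂ = -2

The characteristic polynomial of A is det(A - λI) = (7 - λ)(-2 - λ) = 0.
The roots are λ = 7 and λ = -2, so the eigenvalues are the diagonal entries.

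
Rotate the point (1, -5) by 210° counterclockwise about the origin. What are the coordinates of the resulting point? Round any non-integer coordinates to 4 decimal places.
(-3.3660, 3.8301)

Rotation matrix R(θ) = [[cos θ, -sin θ], [sin θ, cos θ]]; for θ = 210°:
R = [[-√3/2, 1/2], [-1/2, -√3/2]]
Result: R × [1, -5]ᵀ = [-√3/2·1 + (1/2)·-5, -1/2·1 + (-√3/2)·-5]ᵀ = (-3.3660, 3.8301)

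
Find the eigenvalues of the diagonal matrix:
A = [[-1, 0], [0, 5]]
λ₁ = -1, λ₂ = 5

The characteristic polynomial of A is det(A - λI) = (-1 - λ)(5 - λ) = 0.
The roots are λ = -1 and λ = 5, so the eigenvalues are the diagonal entries.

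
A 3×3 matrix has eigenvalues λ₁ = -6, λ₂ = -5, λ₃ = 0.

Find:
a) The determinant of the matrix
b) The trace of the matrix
det = 0, trace = -11

Two standard eigenvalue identities:
- det(A) equals the product of the eigenvalues (counted with multiplicity).
- trace(A) equals the sum of the eigenvalues.
det(A) = (-6)*(-5)*(0) = 0.
trace(A) = -6 - 5 + 0 = -11.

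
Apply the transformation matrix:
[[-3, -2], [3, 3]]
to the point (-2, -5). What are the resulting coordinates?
(16, -21)

Matrix multiplication:
[[-3, -2], [3, 3]] × [-2, -5]ᵀ
= [-3×-2 + -2×-5, 3×-2 + 3×-5]ᵀ
= [16.0000, -21.0000]ᵀ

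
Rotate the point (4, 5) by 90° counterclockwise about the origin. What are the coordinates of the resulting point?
(-5, 4)

Rotation matrix R(θ) = [[cos θ, -sin θ], [sin θ, cos θ]]; for θ = 90°:
R = [[0, -1], [1, 0]]
Result: R × [4, 5]ᵀ = [0·4 + (-1)·5, 1·4 + (0)·5]ᵀ = (-5, 4)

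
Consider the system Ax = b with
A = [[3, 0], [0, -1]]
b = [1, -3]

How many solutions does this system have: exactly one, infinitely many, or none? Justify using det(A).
Exactly one solution

Compute det(A) = (3)*(-1) - (0)*(0) = -3.
Because det(A) ≠ 0, A is invertible and Ax = b has a unique solution for every b (here x = A⁻¹ b).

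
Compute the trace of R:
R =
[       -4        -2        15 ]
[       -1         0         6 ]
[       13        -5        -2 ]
tr(R) = -4 + 0 - 2 = -6

The trace of a square matrix is the sum of its diagonal entries.
Diagonal entries of R: R[0][0] = -4, R[1][1] = 0, R[2][2] = -2.
tr(R) = -4 + 0 - 2 = -6.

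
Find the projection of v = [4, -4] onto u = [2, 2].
[0, 0]

The projection of v onto u is proj_u(v) = ((v·u) / (u·u)) · u.
v·u = (4)*(2) + (-4)*(2) = 0.
u·u = (2)*(2) + (2)*(2) = 8.
coefficient = 0 / 8 = 0.
proj_u(v) = 0 · [2, 2] = [0, 0].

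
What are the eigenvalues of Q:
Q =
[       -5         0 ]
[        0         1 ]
λ = -5, 1

Solve det(Q - λI) = 0. For a 2×2 matrix the characteristic equation is λ² - (trace)λ + det = 0.
trace(Q) = a + d = -5 + 1 = -4.
det(Q) = a*d - b*c = (-5)*(1) - (0)*(0) = -5 - 0 = -5.
Characteristic equation: λ² - (-4)λ + (-5) = 0.
Discriminant = (-4)² - 4*(-5) = 16 + 20 = 36.
λ = (-4 ± √36) / 2 = (-4 ± 6) / 2 = -5, 1.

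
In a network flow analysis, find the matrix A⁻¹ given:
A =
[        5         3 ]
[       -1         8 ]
det(A) = 43
A⁻¹ =
[     8/43     -3/43 ]
[     1/43      5/43 ]

For a 2×2 matrix A = [[a, b], [c, d]] with det(A) ≠ 0, A⁻¹ = (1/det(A)) * [[d, -b], [-c, a]].
det(A) = (5)*(8) - (3)*(-1) = 40 + 3 = 43.
A⁻¹ = (1/43) * [[8, -3], [1, 5]].
Dividing each entry by 43 and reducing:
A⁻¹ =
[     8/43     -3/43 ]
[     1/43      5/43 ]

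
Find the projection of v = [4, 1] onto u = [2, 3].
[22/13, 33/13]

The projection of v onto u is proj_u(v) = ((v·u) / (u·u)) · u.
v·u = (4)*(2) + (1)*(3) = 11.
u·u = (2)*(2) + (3)*(3) = 13.
coefficient = 11 / 13 = 11/13.
proj_u(v) = 11/13 · [2, 3] = [22/13, 33/13].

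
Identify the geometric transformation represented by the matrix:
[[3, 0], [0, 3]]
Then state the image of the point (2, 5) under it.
uniform scaling by factor 3; image of (2, 5) is (6, 15)

This is a diagonal matrix with equal entries 3, so it scales both axes by the same factor 3.
The matrix [[3, 0], [0, 3]] represents: uniform scaling by factor 3.
Applying it to (2, 5): [3·2 + 0·5, 0·2 + 3·5] = (6, 15).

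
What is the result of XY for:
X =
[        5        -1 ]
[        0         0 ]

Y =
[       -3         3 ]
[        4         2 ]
XY =
[      -19        13 ]
[        0         0 ]

Matrix multiplication: (XY)[i][j] = sum over k of X[i][k] * Y[k][j].
  (XY)[0][0] = (5)*(-3) + (-1)*(4) = -19
  (XY)[0][1] = (5)*(3) + (-1)*(2) = 13
  (XY)[1][0] = (0)*(-3) + (0)*(4) = 0
  (XY)[1][1] = (0)*(3) + (0)*(2) = 0
XY =
[      -19        13 ]
[        0         0 ]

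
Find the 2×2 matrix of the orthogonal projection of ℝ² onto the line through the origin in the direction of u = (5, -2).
[[25/29, -10/29], [-10/29, 4/29]]

The orthogonal projection onto the line spanned by a nonzero vector u = (a, b) has matrix P = (u uᵀ) / (uᵀ u) = (1/(a² + b²)) · [[a², ab], [ab, b²]].
Here u = (5, -2), so a² + b² = 25 + 4 = 29.
P = (1/29) · [[25, -10], [-10, 4]] = [[25/29, -10/29], [-10/29, 4/29]].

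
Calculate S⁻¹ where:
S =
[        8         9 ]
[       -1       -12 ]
det(S) = -87
S⁻¹ =
[     4/29      3/29 ]
[    -1/87     -8/87 ]

For a 2×2 matrix S = [[a, b], [c, d]] with det(S) ≠ 0, S⁻¹ = (1/det(S)) * [[d, -b], [-c, a]].
det(S) = (8)*(-12) - (9)*(-1) = -96 + 9 = -87.
S⁻¹ = (1/-87) * [[-12, -9], [1, 8]].
Dividing each entry by -87 and reducing:
S⁻¹ =
[     4/29      3/29 ]
[    -1/87     -8/87 ]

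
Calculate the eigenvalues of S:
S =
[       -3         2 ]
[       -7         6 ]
λ = -1, 4

Solve det(S - λI) = 0. For a 2×2 matrix the characteristic equation is λ² - (trace)λ + det = 0.
trace(S) = a + d = -3 + 6 = 3.
det(S) = a*d - b*c = (-3)*(6) - (2)*(-7) = -18 + 14 = -4.
Characteristic equation: λ² - (3)λ + (-4) = 0.
Discriminant = (3)² - 4*(-4) = 9 + 16 = 25.
λ = (3 ± √25) / 2 = (3 ± 5) / 2 = -1, 4.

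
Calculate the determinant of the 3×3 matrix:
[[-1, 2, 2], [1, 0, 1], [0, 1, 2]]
-1

Expansion along first row:
det = -1·det([[0,1],[1,2]]) - 2·det([[1,1],[0,2]]) + 2·det([[1,0],[0,1]])
    = -1·(0·2 - 1·1) - 2·(1·2 - 1·0) + 2·(1·1 - 0·0)
    = -1·-1 - 2·2 + 2·1
    = 1 + -4 + 2 = -1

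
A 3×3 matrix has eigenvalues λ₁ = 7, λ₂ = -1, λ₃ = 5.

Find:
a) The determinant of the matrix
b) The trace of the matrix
det = -35, trace = 11

Two standard eigenvalue identities:
- det(A) equals the product of the eigenvalues (counted with multiplicity).
- trace(A) equals the sum of the eigenvalues.
det(A) = (7)*(-1)*(5) = -35.
trace(A) = 7 - 1 + 5 = 11.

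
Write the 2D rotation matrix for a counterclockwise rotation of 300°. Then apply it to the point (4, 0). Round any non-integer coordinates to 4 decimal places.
R = [[1/2, √3/2], [-√3/2, 1/2]]; R·(4, 0) = (2.0000, -3.4641)

Rotation matrix formula: R(θ) = [[cos θ, -sin θ], [sin θ, cos θ]]
For θ = 300°:
cos(300°) = 1/2
sin(300°) = -√3/2
R = [[1/2, √3/2], [-√3/2, 1/2]]
Apply to (4, 0): [1/2·4 + (√3/2)·0, -√3/2·4 + 1/2·0] = (2.0000, -3.4641)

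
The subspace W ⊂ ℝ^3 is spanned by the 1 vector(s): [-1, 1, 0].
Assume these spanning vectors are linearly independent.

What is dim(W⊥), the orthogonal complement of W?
dim(W⊥) = 2

For any subspace W of ℝ^n, dim(W) + dim(W⊥) = n (the whole-space dimension).
Here the given 1 vectors are linearly independent, so dim(W) = 1.
Thus dim(W⊥) = n - dim(W) = 3 - 1 = 2.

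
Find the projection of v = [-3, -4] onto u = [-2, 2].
[1/2, -1/2]

The projection of v onto u is proj_u(v) = ((v·u) / (u·u)) · u.
v·u = (-3)*(-2) + (-4)*(2) = -2.
u·u = (-2)*(-2) + (2)*(2) = 8.
coefficient = -2 / 8 = -1/4.
proj_u(v) = -1/4 · [-2, 2] = [1/2, -1/2].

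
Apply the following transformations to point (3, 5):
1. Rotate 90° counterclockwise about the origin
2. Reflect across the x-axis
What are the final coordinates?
(-5, -3)

Step 1: Rotate 90° → (-5, 3)
Step 2: Reflect across the x-axis → (-5, -3)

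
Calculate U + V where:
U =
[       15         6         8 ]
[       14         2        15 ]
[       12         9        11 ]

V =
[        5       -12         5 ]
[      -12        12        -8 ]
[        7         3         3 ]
U + V =
[       20        -6        13 ]
[        2        14         7 ]
[       19        12        14 ]

Matrix addition is elementwise: (U+V)[i][j] = U[i][j] + V[i][j].
  (U+V)[0][0] = (15) + (5) = 20
  (U+V)[0][1] = (6) + (-12) = -6
  (U+V)[0][2] = (8) + (5) = 13
  (U+V)[1][0] = (14) + (-12) = 2
  (U+V)[1][1] = (2) + (12) = 14
  (U+V)[1][2] = (15) + (-8) = 7
  (U+V)[2][0] = (12) + (7) = 19
  (U+V)[2][1] = (9) + (3) = 12
  (U+V)[2][2] = (11) + (3) = 14
U + V =
[       20        -6        13 ]
[        2        14         7 ]
[       19        12        14 ]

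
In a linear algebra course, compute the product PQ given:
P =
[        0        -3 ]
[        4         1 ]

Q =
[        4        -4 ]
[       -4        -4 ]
PQ =
[       12        12 ]
[       12       -20 ]

Matrix multiplication: (PQ)[i][j] = sum over k of P[i][k] * Q[k][j].
  (PQ)[0][0] = (0)*(4) + (-3)*(-4) = 12
  (PQ)[0][1] = (0)*(-4) + (-3)*(-4) = 12
  (PQ)[1][0] = (4)*(4) + (1)*(-4) = 12
  (PQ)[1][1] = (4)*(-4) + (1)*(-4) = -20
PQ =
[       12        12 ]
[       12       -20 ]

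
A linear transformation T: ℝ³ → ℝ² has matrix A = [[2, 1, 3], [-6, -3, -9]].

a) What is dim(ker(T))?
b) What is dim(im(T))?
dim(ker) = 2, dim(im) = 1

Observe that row 2 = -3 × row 1 (so the rows are linearly dependent).
Thus rank(A) = 1 (only one linearly independent row).
dim(im(T)) = rank(A) = 1.
By the rank-nullity theorem applied to T: ℝ³ → ℝ², rank(A) + nullity(A) = 3 (the domain dimension), so dim(ker(T)) = 3 - 1 = 2.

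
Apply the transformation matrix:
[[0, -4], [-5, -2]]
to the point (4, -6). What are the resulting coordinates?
(24, -8)

Matrix multiplication:
[[0, -4], [-5, -2]] × [4, -6]ᵀ
= [0×4 + -4×-6, -5×4 + -2×-6]ᵀ
= [24.0000, -8.0000]ᵀ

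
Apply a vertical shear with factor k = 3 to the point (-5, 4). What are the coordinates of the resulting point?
(-5, -11)

Shear matrix for vertical shear with factor k = 3:
[[1, 0], [3, 1]]
Result: (-5, 4) → (-5, -11)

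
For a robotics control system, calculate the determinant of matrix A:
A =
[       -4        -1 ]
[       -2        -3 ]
det(A) = 10

For a 2×2 matrix [[a, b], [c, d]], det = a*d - b*c.
det(A) = (-4)*(-3) - (-1)*(-2) = 12 - 2 = 10.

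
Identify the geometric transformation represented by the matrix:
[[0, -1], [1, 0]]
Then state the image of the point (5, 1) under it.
rotation by 90° counterclockwise; image of (5, 1) is (-1, 5)

This matches the form [[cos θ, -sin θ], [sin θ, cos θ]] of a rotation matrix; reading off cos θ and sin θ gives the angle.
The matrix [[0, -1], [1, 0]] represents: rotation by 90° counterclockwise.
Applying it to (5, 1): [0·5 + -1·1, 1·5 + 0·1] = (-1, 5).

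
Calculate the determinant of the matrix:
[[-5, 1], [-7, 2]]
-3

For a 2×2 matrix [[a, b], [c, d]], det = ad - bc
det = (-5)(2) - (1)(-7) = -10 - -7 = -3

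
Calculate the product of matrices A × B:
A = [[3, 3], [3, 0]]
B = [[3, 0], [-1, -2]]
[[6, -6], [9, 0]]

Matrix multiplication:
C[0][0] = 3×3 + 3×-1 = 6
C[0][1] = 3×0 + 3×-2 = -6
C[1][0] = 3×3 + 0×-1 = 9
C[1][1] = 3×0 + 0×-2 = 0
Result: [[6, -6], [9, 0]]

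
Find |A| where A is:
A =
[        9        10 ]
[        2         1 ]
det(A) = -11

For a 2×2 matrix [[a, b], [c, d]], det = a*d - b*c.
det(A) = (9)*(1) - (10)*(2) = 9 - 20 = -11.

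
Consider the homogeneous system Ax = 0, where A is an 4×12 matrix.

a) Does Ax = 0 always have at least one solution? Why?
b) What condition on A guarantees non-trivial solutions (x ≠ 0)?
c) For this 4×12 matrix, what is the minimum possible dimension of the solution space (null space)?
a) Yes, x = 0 is always a solution. b) When A has linearly dependent columns (rank < n). c) Minimum nullity = 8.

a) x = 0 satisfies A·0 = 0, so the zero vector is always a solution.
b) Non-trivial solutions exist iff the columns of A are linearly dependent, equivalently rank(A) < n (the number of columns).
c) By rank-nullity, rank(A) + nullity(A) = n = 12. Since A has only 4 rows, rank(A) ≤ 4, so nullity(A) ≥ 12 - 4 = 8.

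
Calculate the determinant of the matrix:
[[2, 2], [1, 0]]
-2

For a 2×2 matrix [[a, b], [c, d]], det = ad - bc
det = (2)(0) - (2)(1) = 0 - 2 = -2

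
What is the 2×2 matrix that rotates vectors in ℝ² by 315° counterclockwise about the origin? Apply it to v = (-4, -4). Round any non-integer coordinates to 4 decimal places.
R = [[√2/2, √2/2], [-√2/2, √2/2]]; R·v = (-5.6569, 0.0000)

A counterclockwise rotation by angle θ in ℝ² has matrix R(θ) = [[cos θ, -sin θ], [sin θ, cos θ]].
For θ = 315°: cos θ = √2/2, sin θ = -√2/2.
R(315°) = [[√2/2, √2/2], [-√2/2, √2/2]].
R·v = [√2/2·-4 + (√2/2)·-4, -√2/2·-4 + √2/2·-4] = (-5.6569, 0.0000).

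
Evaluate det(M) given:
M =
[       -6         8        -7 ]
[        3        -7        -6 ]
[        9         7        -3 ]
det(M) = -1326

Expand along row 0 (cofactor expansion): det(M) = a*(e*i - f*h) - b*(d*i - f*g) + c*(d*h - e*g), where the 3×3 is [[a, b, c], [d, e, f], [g, h, i]].
Minor M_00 = (-7)*(-3) - (-6)*(7) = 21 + 42 = 63.
Minor M_01 = (3)*(-3) - (-6)*(9) = -9 + 54 = 45.
Minor M_02 = (3)*(7) - (-7)*(9) = 21 + 63 = 84.
det(M) = (-6)*(63) - (8)*(45) + (-7)*(84) = -378 - 360 - 588 = -1326.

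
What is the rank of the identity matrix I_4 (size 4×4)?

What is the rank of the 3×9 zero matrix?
rank(I_4) = 4, rank(0) = 0

The identity I_4 has 4 columns that are the standard basis vectors e_1, …, e_4. These are linearly independent, so all 4 columns are pivots and rank(I_4) = 4.
The 3×9 zero matrix has every entry zero, so every row is the zero row and there are no pivots; rank(0) = 0.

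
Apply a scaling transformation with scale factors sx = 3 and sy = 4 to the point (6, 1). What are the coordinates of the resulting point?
(18, 4)

Scaling matrix:
[[3, 0], [0, 4]]
Result: (6 × 3, 1 × 4) = (18, 4)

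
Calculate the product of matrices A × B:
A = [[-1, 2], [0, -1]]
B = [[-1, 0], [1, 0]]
[[3, 0], [-1, 0]]

Matrix multiplication:
C[0][0] = -1×-1 + 2×1 = 3
C[0][1] = -1×0 + 2×0 = 0
C[1][0] = 0×-1 + -1×1 = -1
C[1][1] = 0×0 + -1×0 = 0
Result: [[3, 0], [-1, 0]]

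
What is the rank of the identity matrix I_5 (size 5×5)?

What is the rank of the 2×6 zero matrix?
rank(I_5) = 5, rank(0) = 0

The identity I_5 has 5 columns that are the standard basis vectors e_1, …, e_5. These are linearly independent, so all 5 columns are pivots and rank(I_5) = 5.
The 2×6 zero matrix has every entry zero, so every row is the zero row and there are no pivots; rank(0) = 0.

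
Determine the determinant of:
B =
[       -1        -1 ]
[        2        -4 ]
det(B) = 6

For a 2×2 matrix [[a, b], [c, d]], det = a*d - b*c.
det(B) = (-1)*(-4) - (-1)*(2) = 4 + 2 = 6.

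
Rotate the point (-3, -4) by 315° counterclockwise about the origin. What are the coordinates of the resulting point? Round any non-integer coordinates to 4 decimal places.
(-4.9497, -0.7071)

Rotation matrix R(θ) = [[cos θ, -sin θ], [sin θ, cos θ]]; for θ = 315°:
R = [[√2/2, √2/2], [-√2/2, √2/2]]
Result: R × [-3, -4]ᵀ = [√2/2·-3 + (√2/2)·-4, -√2/2·-3 + (√2/2)·-4]ᵀ = (-4.9497, -0.7071)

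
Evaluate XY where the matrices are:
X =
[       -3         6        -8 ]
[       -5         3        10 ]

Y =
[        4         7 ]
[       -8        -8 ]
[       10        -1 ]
XY =
[     -140       -61 ]
[       56       -69 ]

Matrix multiplication: (XY)[i][j] = sum over k of X[i][k] * Y[k][j].
  (XY)[0][0] = (-3)*(4) + (6)*(-8) + (-8)*(10) = -140
  (XY)[0][1] = (-3)*(7) + (6)*(-8) + (-8)*(-1) = -61
  (XY)[1][0] = (-5)*(4) + (3)*(-8) + (10)*(10) = 56
  (XY)[1][1] = (-5)*(7) + (3)*(-8) + (10)*(-1) = -69
XY =
[     -140       -61 ]
[       56       -69 ]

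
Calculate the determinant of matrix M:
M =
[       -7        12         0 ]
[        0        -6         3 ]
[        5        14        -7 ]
det(M) = 180

Expand along row 0 (cofactor expansion): det(M) = a*(e*i - f*h) - b*(d*i - f*g) + c*(d*h - e*g), where the 3×3 is [[a, b, c], [d, e, f], [g, h, i]].
Minor M_00 = (-6)*(-7) - (3)*(14) = 42 - 42 = 0.
Minor M_01 = (0)*(-7) - (3)*(5) = 0 - 15 = -15.
Minor M_02 = (0)*(14) - (-6)*(5) = 0 + 30 = 30.
det(M) = (-7)*(0) - (12)*(-15) + (0)*(30) = 0 + 180 + 0 = 180.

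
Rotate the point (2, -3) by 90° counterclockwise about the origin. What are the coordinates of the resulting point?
(3, 2)

Rotation matrix R(θ) = [[cos θ, -sin θ], [sin θ, cos θ]]; for θ = 90°:
R = [[0, -1], [1, 0]]
Result: R × [2, -3]ᵀ = [0·2 + (-1)·-3, 1·2 + (0)·-3]ᵀ = (3, 2)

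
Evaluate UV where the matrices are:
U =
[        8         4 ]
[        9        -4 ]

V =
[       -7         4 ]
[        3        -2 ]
UV =
[      -44        24 ]
[      -75        44 ]

Matrix multiplication: (UV)[i][j] = sum over k of U[i][k] * V[k][j].
  (UV)[0][0] = (8)*(-7) + (4)*(3) = -44
  (UV)[0][1] = (8)*(4) + (4)*(-2) = 24
  (UV)[1][0] = (9)*(-7) + (-4)*(3) = -75
  (UV)[1][1] = (9)*(4) + (-4)*(-2) = 44
UV =
[      -44        24 ]
[      -75        44 ]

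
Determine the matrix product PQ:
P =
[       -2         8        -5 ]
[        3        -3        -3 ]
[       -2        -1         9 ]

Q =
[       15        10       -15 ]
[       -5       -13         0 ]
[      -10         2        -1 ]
PQ =
[      -20      -134        35 ]
[       90        63       -42 ]
[     -115        11        21 ]

Matrix multiplication: (PQ)[i][j] = sum over k of P[i][k] * Q[k][j].
  (PQ)[0][0] = (-2)*(15) + (8)*(-5) + (-5)*(-10) = -20
  (PQ)[0][1] = (-2)*(10) + (8)*(-13) + (-5)*(2) = -134
  (PQ)[0][2] = (-2)*(-15) + (8)*(0) + (-5)*(-1) = 35
  (PQ)[1][0] = (3)*(15) + (-3)*(-5) + (-3)*(-10) = 90
  (PQ)[1][1] = (3)*(10) + (-3)*(-13) + (-3)*(2) = 63
  (PQ)[1][2] = (3)*(-15) + (-3)*(0) + (-3)*(-1) = -42
  (PQ)[2][0] = (-2)*(15) + (-1)*(-5) + (9)*(-10) = -115
  (PQ)[2][1] = (-2)*(10) + (-1)*(-13) + (9)*(2) = 11
  (PQ)[2][2] = (-2)*(-15) + (-1)*(0) + (9)*(-1) = 21
PQ =
[      -20      -134        35 ]
[       90        63       -42 ]
[     -115        11        21 ]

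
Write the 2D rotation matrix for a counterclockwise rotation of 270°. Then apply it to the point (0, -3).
R = [[0, 1], [-1, 0]]; R·(0, -3) = (-3, 0)

Rotation matrix formula: R(θ) = [[cos θ, -sin θ], [sin θ, cos θ]]
For θ = 270°:
cos(270°) = 0
sin(270°) = -1
R = [[0, 1], [-1, 0]]
Apply to (0, -3): [0·0 + (1)·-3, -1·0 + 0·-3] = (-3, 0)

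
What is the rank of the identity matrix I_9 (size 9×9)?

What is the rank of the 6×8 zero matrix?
rank(I_9) = 9, rank(0) = 0

The identity I_9 has 9 columns that are the standard basis vectors e_1, …, e_9. These are linearly independent, so all 9 columns are pivots and rank(I_9) = 9.
The 6×8 zero matrix has every entry zero, so every row is the zero row and there are no pivots; rank(0) = 0.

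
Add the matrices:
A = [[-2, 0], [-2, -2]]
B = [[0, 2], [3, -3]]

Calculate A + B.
[[-2, 2], [1, -5]]

Add corresponding elements:
(-2)+(0)=-2
(0)+(2)=2
(-2)+(3)=1
(-2)+(-3)=-5
A + B = [[-2, 2], [1, -5]]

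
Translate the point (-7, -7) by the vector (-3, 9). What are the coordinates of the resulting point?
(-10, 2)

Translation by (-3, 9):
x' = -7 + -3 = -10
y' = -7 + 9 = 2
Homogeneous matrix: [[1, 0, -3], [0, 1, 9], [0, 0, 1]]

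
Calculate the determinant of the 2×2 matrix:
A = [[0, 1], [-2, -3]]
2

For A = [[a, b], [c, d]], det(A) = a*d - b*c.
det(A) = (0)*(-3) - (1)*(-2) = 0 - -2 = 2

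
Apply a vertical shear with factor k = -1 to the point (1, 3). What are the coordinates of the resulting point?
(1, 2)

Shear matrix for vertical shear with factor k = -1:
[[1, 0], [-1, 1]]
Result: (1, 3) → (1, 2)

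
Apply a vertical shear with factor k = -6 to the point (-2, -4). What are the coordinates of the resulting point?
(-2, 8)

Shear matrix for vertical shear with factor k = -6:
[[1, 0], [-6, 1]]
Result: (-2, -4) → (-2, 8)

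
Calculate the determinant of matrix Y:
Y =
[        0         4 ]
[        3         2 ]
det(Y) = -12

For a 2×2 matrix [[a, b], [c, d]], det = a*d - b*c.
det(Y) = (0)*(2) - (4)*(3) = 0 - 12 = -12.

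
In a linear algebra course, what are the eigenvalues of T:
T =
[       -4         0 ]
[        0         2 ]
λ = -4, 2

Solve det(T - λI) = 0. For a 2×2 matrix the characteristic equation is λ² - (trace)λ + det = 0.
trace(T) = a + d = -4 + 2 = -2.
det(T) = a*d - b*c = (-4)*(2) - (0)*(0) = -8 - 0 = -8.
Characteristic equation: λ² - (-2)λ + (-8) = 0.
Discriminant = (-2)² - 4*(-8) = 4 + 32 = 36.
λ = (-2 ± √36) / 2 = (-2 ± 6) / 2 = -4, 2.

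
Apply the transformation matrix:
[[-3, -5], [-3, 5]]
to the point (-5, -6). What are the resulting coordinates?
(45, -15)

Matrix multiplication:
[[-3, -5], [-3, 5]] × [-5, -6]ᵀ
= [-3×-5 + -5×-6, -3×-5 + 5×-6]ᵀ
= [45.0000, -15.0000]ᵀ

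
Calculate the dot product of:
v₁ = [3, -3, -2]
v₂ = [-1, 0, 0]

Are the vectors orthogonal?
-3, No

The dot product is the sum of products of corresponding components.
v₁·v₂ = (3)*(-1) + (-3)*(0) + (-2)*(0) = -3 + 0 + 0 = -3.
Two vectors are orthogonal iff their dot product is 0; here the dot product is -3, so the vectors are not orthogonal.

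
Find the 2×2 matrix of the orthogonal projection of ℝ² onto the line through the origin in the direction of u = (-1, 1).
[[1/2, -1/2], [-1/2, 1/2]]

The orthogonal projection onto the line spanned by a nonzero vector u = (a, b) has matrix P = (u uᵀ) / (uᵀ u) = (1/(a² + b²)) · [[a², ab], [ab, b²]].
Here u = (-1, 1), so a² + b² = 1 + 1 = 2.
P = (1/2) · [[1, -1], [-1, 1]] = [[1/2, -1/2], [-1/2, 1/2]].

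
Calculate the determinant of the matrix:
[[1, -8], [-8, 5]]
-59

For a 2×2 matrix [[a, b], [c, d]], det = ad - bc
det = (1)(5) - (-8)(-8) = 5 - 64 = -59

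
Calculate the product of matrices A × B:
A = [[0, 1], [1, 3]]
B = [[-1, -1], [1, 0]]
[[1, 0], [2, -1]]

Matrix multiplication:
C[0][0] = 0×-1 + 1×1 = 1
C[0][1] = 0×-1 + 1×0 = 0
C[1][0] = 1×-1 + 3×1 = 2
C[1][1] = 1×-1 + 3×0 = -1
Result: [[1, 0], [2, -1]]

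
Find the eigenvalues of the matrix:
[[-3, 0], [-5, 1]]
λ = -3 and λ = 1

Characteristic equation: det(A - λI) = 0
λ² - (trace)λ + (det) = 0
λ² - (-2)λ + (-3) = 0
λ² + 2λ - 3 = 0
Solving: λ = -3, 1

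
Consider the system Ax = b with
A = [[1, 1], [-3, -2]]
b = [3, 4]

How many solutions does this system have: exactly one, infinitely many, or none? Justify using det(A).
Exactly one solution

Compute det(A) = (1)*(-2) - (1)*(-3) = 1.
Because det(A) ≠ 0, A is invertible and Ax = b has a unique solution for every b (here x = A⁻¹ b).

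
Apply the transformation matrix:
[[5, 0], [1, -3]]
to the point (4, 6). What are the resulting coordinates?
(20, -14)

Matrix multiplication:
[[5, 0], [1, -3]] × [4, 6]ᵀ
= [5×4 + 0×6, 1×4 + -3×6]ᵀ
= [20.0000, -14.0000]ᵀ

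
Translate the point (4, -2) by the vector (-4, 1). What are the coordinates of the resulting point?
(0, -1)

Translation by (-4, 1):
x' = 4 + -4 = 0
y' = -2 + 1 = -1
Homogeneous matrix: [[1, 0, -4], [0, 1, 1], [0, 0, 1]]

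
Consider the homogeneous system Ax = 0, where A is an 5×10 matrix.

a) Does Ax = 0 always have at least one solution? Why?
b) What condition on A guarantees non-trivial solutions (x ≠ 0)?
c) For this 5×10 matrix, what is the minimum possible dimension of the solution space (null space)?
a) Yes, x = 0 is always a solution. b) When A has linearly dependent columns (rank < n). c) Minimum nullity = 5.

a) x = 0 satisfies A·0 = 0, so the zero vector is always a solution.
b) Non-trivial solutions exist iff the columns of A are linearly dependent, equivalently rank(A) < n (the number of columns).
c) By rank-nullity, rank(A) + nullity(A) = n = 10. Since A has only 5 rows, rank(A) ≤ 5, so nullity(A) ≥ 10 - 5 = 5.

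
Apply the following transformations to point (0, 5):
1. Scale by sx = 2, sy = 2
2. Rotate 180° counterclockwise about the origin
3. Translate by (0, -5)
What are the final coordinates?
(0, -15)

Step 1: Scale → (0, 10)
Step 2: Rotate 180° → (0, -10)
Step 3: Translate → (0, -15)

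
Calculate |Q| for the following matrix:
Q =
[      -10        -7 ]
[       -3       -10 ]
det(Q) = 79

For a 2×2 matrix [[a, b], [c, d]], det = a*d - b*c.
det(Q) = (-10)*(-10) - (-7)*(-3) = 100 - 21 = 79.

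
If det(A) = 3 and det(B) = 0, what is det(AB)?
0

Use the multiplicative property of determinants: det(AB) = det(A)*det(B).
det(AB) = (3)*(0) = 0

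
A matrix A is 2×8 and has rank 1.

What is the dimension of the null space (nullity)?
7

The rank-nullity theorem for an m×n matrix states:
rank(A) + nullity(A) = n (the number of columns).
Here n = 8 and rank(A) = 1, so nullity(A) = 8 - 1 = 7.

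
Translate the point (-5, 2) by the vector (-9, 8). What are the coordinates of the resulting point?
(-14, 10)

Translation by (-9, 8):
x' = -5 + -9 = -14
y' = 2 + 8 = 10
Homogeneous matrix: [[1, 0, -9], [0, 1, 8], [0, 0, 1]]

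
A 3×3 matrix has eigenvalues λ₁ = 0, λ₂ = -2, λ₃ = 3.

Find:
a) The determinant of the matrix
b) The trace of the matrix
det = 0, trace = 1

Two standard eigenvalue identities:
- det(A) equals the product of the eigenvalues (counted with multiplicity).
- trace(A) equals the sum of the eigenvalues.
det(A) = (0)*(-2)*(3) = 0.
trace(A) = 0 - 2 + 3 = 1.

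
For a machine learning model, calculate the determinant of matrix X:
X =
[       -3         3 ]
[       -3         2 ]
det(X) = 3

For a 2×2 matrix [[a, b], [c, d]], det = a*d - b*c.
det(X) = (-3)*(2) - (3)*(-3) = -6 + 9 = 3.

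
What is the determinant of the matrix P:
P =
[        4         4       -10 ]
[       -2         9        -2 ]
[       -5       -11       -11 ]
det(P) = -1202

Expand along row 0 (cofactor expansion): det(P) = a*(e*i - f*h) - b*(d*i - f*g) + c*(d*h - e*g), where the 3×3 is [[a, b, c], [d, e, f], [g, h, i]].
Minor M_00 = (9)*(-11) - (-2)*(-11) = -99 - 22 = -121.
Minor M_01 = (-2)*(-11) - (-2)*(-5) = 22 - 10 = 12.
Minor M_02 = (-2)*(-11) - (9)*(-5) = 22 + 45 = 67.
det(P) = (4)*(-121) - (4)*(12) + (-10)*(67) = -484 - 48 - 670 = -1202.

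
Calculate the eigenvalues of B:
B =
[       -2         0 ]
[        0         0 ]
λ = -2, 0

Solve det(B - λI) = 0. For a 2×2 matrix the characteristic equation is λ² - (trace)λ + det = 0.
trace(B) = a + d = -2 + 0 = -2.
det(B) = a*d - b*c = (-2)*(0) - (0)*(0) = 0 - 0 = 0.
Characteristic equation: λ² - (-2)λ + (0) = 0.
Discriminant = (-2)² - 4*(0) = 4 - 0 = 4.
λ = (-2 ± √4) / 2 = (-2 ± 2) / 2 = -2, 0.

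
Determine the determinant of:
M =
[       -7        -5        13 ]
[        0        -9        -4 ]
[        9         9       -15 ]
det(M) = 36

Expand along row 0 (cofactor expansion): det(M) = a*(e*i - f*h) - b*(d*i - f*g) + c*(d*h - e*g), where the 3×3 is [[a, b, c], [d, e, f], [g, h, i]].
Minor M_00 = (-9)*(-15) - (-4)*(9) = 135 + 36 = 171.
Minor M_01 = (0)*(-15) - (-4)*(9) = 0 + 36 = 36.
Minor M_02 = (0)*(9) - (-9)*(9) = 0 + 81 = 81.
det(M) = (-7)*(171) - (-5)*(36) + (13)*(81) = -1197 + 180 + 1053 = 36.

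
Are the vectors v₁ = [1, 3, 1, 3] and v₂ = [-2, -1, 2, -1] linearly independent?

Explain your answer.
Yes, linearly independent

Two vectors are linearly dependent iff one is a scalar multiple of the other.
No single scalar k satisfies v₂ = k·v₁ (the ratios of corresponding entries disagree), so v₁ and v₂ are linearly independent.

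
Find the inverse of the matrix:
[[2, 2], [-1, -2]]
[[1, 1], [-1/2, -1]]

For [[a,b],[c,d]], inverse = (1/det)·[[d,-b],[-c,a]]
det = 2·-2 - 2·-1 = -2
Inverse = (1/-2)·[[-2, -2], [1, 2]]
        = [[1, 1], [-1/2, -1]]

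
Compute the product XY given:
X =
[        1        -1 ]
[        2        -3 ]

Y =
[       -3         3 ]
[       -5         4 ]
XY =
[        2        -1 ]
[        9        -6 ]

Matrix multiplication: (XY)[i][j] = sum over k of X[i][k] * Y[k][j].
  (XY)[0][0] = (1)*(-3) + (-1)*(-5) = 2
  (XY)[0][1] = (1)*(3) + (-1)*(4) = -1
  (XY)[1][0] = (2)*(-3) + (-3)*(-5) = 9
  (XY)[1][1] = (2)*(3) + (-3)*(4) = -6
XY =
[        2        -1 ]
[        9        -6 ]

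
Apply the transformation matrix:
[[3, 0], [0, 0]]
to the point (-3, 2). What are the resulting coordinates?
(-9, 0)

Matrix multiplication:
[[3, 0], [0, 0]] × [-3, 2]ᵀ
= [3×-3 + 0×2, 0×-3 + 0×2]ᵀ
= [-9.0000, 0.0000]ᵀ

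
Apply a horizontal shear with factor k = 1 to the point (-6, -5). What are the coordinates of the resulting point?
(-11, -5)

Shear matrix for horizontal shear with factor k = 1:
[[1, 1], [0, 1]]
Result: (-6, -5) → (-11, -5)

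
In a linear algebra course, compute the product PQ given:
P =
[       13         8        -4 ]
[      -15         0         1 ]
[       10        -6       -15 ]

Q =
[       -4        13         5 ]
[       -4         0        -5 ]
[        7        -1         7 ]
PQ =
[     -112       173        -3 ]
[       67      -196       -68 ]
[     -121       145       -25 ]

Matrix multiplication: (PQ)[i][j] = sum over k of P[i][k] * Q[k][j].
  (PQ)[0][0] = (13)*(-4) + (8)*(-4) + (-4)*(7) = -112
  (PQ)[0][1] = (13)*(13) + (8)*(0) + (-4)*(-1) = 173
  (PQ)[0][2] = (13)*(5) + (8)*(-5) + (-4)*(7) = -3
  (PQ)[1][0] = (-15)*(-4) + (0)*(-4) + (1)*(7) = 67
  (PQ)[1][1] = (-15)*(13) + (0)*(0) + (1)*(-1) = -196
  (PQ)[1][2] = (-15)*(5) + (0)*(-5) + (1)*(7) = -68
  (PQ)[2][0] = (10)*(-4) + (-6)*(-4) + (-15)*(7) = -121
  (PQ)[2][1] = (10)*(13) + (-6)*(0) + (-15)*(-1) = 145
  (PQ)[2][2] = (10)*(5) + (-6)*(-5) + (-15)*(7) = -25
PQ =
[     -112       173        -3 ]
[       67      -196       -68 ]
[     -121       145       -25 ]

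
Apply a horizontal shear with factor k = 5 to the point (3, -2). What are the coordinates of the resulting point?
(-7, -2)

Shear matrix for horizontal shear with factor k = 5:
[[1, 5], [0, 1]]
Result: (3, -2) → (-7, -2)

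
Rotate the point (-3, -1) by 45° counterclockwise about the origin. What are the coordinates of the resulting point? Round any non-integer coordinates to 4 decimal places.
(-1.4142, -2.8284)

Rotation matrix R(θ) = [[cos θ, -sin θ], [sin θ, cos θ]]; for θ = 45°:
R = [[√2/2, -√2/2], [√2/2, √2/2]]
Result: R × [-3, -1]ᵀ = [√2/2·-3 + (-√2/2)·-1, √2/2·-3 + (√2/2)·-1]ᵀ = (-1.4142, -2.8284)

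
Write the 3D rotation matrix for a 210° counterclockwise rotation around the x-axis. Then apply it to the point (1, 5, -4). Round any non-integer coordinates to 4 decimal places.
R = [[1, 0, 0], [0, -√3/2, 1/2], [0, -1/2, -√3/2]]; R·(1, 5, -4) = (1.0000, -6.3301, 0.9641)

Rotation matrix for 210° around x-axis:
cos(210°) = -√3/2, sin(210°) = -1/2
R = [[1, 0, 0], [0, -√3/2, 1/2], [0, -1/2, -√3/2]]
Apply to (1, 5, -4): R·[1, 5, -4]ᵀ = (1.0000, -6.3301, 0.9641)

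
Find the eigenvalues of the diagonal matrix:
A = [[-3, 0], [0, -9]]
λ₁ = -3, λ₂ = -9

The characteristic polynomial of A is det(A - λI) = (-3 - λ)(-9 - λ) = 0.
The roots are λ = -3 and λ = -9, so the eigenvalues are the diagonal entries.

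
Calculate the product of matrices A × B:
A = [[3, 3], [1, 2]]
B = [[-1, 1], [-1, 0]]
[[-6, 3], [-3, 1]]

Matrix multiplication:
C[0][0] = 3×-1 + 3×-1 = -6
C[0][1] = 3×1 + 3×0 = 3
C[1][0] = 1×-1 + 2×-1 = -3
C[1][1] = 1×1 + 2×0 = 1
Result: [[-6, 3], [-3, 1]]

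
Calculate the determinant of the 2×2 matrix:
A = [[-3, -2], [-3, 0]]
-6

For A = [[a, b], [c, d]], det(A) = a*d - b*c.
det(A) = (-3)*(0) - (-2)*(-3) = 0 - 6 = -6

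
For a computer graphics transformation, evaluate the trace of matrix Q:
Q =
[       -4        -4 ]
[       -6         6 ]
tr(Q) = -4 + 6 = 2

The trace of a square matrix is the sum of its diagonal entries.
Diagonal entries of Q: Q[0][0] = -4, Q[1][1] = 6.
tr(Q) = -4 + 6 = 2.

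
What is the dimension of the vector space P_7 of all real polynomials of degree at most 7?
Dimension = 8

A polynomial of degree at most 7 can be written as a₀ + a₁x + a₂x² + … + a_7x^7, with 8 free coefficients a₀, …, a_7.
The set {1, x, x², …, x^7} is a basis: it spans P_7 (every such polynomial is a linear combination of these) and is linearly independent (a polynomial is zero iff all its coefficients are zero).
Therefore dim(P_7) = 7 + 1 = 8.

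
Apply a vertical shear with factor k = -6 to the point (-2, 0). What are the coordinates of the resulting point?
(-2, 12)

Shear matrix for vertical shear with factor k = -6:
[[1, 0], [-6, 1]]
Result: (-2, 0) → (-2, 12)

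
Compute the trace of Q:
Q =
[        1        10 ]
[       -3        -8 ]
tr(Q) = 1 - 8 = -7

The trace of a square matrix is the sum of its diagonal entries.
Diagonal entries of Q: Q[0][0] = 1, Q[1][1] = -8.
tr(Q) = 1 - 8 = -7.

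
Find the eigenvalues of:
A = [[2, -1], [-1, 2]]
λ = 1, 3

Solve det(A - λI) = 0. For a 2×2 matrix this is λ² - (trace)λ + det = 0.
trace(A) = 2 + 2 = 4.
det(A) = (2)*(2) - (-1)*(-1) = 4 - 1 = 3.
Characteristic equation: λ² - (4)λ + (3) = 0.
Discriminant: (4)² - 4*(3) = 16 - 12 = 4.
Roots: λ = (4 ± √4) / 2 = 1, 3.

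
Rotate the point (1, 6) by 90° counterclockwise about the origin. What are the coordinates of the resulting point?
(-6, 1)

Rotation matrix R(θ) = [[cos θ, -sin θ], [sin θ, cos θ]]; for θ = 90°:
R = [[0, -1], [1, 0]]
Result: R × [1, 6]ᵀ = [0·1 + (-1)·6, 1·1 + (0)·6]ᵀ = (-6, 1)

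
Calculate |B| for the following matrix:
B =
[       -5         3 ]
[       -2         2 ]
det(B) = -4

For a 2×2 matrix [[a, b], [c, d]], det = a*d - b*c.
det(B) = (-5)*(2) - (3)*(-2) = -10 + 6 = -4.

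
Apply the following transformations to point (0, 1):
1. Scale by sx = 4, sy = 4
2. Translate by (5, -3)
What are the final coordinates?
(5, 1)

Step 1: Scale (0, 1) by (sx, sy) = (4, 4) → (0, 4)
Step 2: Translate by (5, -3) → (5, 1)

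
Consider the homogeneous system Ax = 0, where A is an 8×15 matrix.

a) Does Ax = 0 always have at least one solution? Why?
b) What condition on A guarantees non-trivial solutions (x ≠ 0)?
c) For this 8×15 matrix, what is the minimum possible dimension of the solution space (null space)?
a) Yes, x = 0 is always a solution. b) When A has linearly dependent columns (rank < n). c) Minimum nullity = 7.

a) x = 0 satisfies A·0 = 0, so the zero vector is always a solution.
b) Non-trivial solutions exist iff the columns of A are linearly dependent, equivalently rank(A) < n (the number of columns).
c) By rank-nullity, rank(A) + nullity(A) = n = 15. Since A has only 8 rows, rank(A) ≤ 8, so nullity(A) ≥ 15 - 8 = 7.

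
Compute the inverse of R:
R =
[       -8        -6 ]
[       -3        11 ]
det(R) = -106
R⁻¹ =
[  -11/106     -3/53 ]
[   -3/106      4/53 ]

For a 2×2 matrix R = [[a, b], [c, d]] with det(R) ≠ 0, R⁻¹ = (1/det(R)) * [[d, -b], [-c, a]].
det(R) = (-8)*(11) - (-6)*(-3) = -88 - 18 = -106.
R⁻¹ = (1/-106) * [[11, 6], [3, -8]].
Dividing each entry by -106 and reducing:
R⁻¹ =
[  -11/106     -3/53 ]
[   -3/106      4/53 ]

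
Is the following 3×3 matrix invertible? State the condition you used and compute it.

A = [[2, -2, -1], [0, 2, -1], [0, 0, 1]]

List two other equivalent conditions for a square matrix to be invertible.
Yes, invertible; det(A) = 4 ≠ 0. Equivalent conditions: rank(A) = 3; Ax = 0 has only the trivial solution; 0 is not an eigenvalue; the columns of A are linearly independent.

To check invertibility, compute det(A).
The given matrix is triangular, so det(A) equals the product of its diagonal entries = 4 ≠ 0.
Since det(A) ≠ 0, A is invertible.
Equivalent conditions for a square matrix A to be invertible:
- rank(A) = 3 (full rank).
- The homogeneous system Ax = 0 has only the trivial solution x = 0.
- 0 is not an eigenvalue of A.
- The columns (equivalently rows) of A are linearly independent.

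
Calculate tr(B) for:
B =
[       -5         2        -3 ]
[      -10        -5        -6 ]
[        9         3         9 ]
tr(B) = -5 - 5 + 9 = -1

The trace of a square matrix is the sum of its diagonal entries.
Diagonal entries of B: B[0][0] = -5, B[1][1] = -5, B[2][2] = 9.
tr(B) = -5 - 5 + 9 = -1.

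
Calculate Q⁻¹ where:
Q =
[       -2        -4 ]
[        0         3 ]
det(Q) = -6
Q⁻¹ =
[     -1/2      -2/3 ]
[        0       1/3 ]

For a 2×2 matrix Q = [[a, b], [c, d]] with det(Q) ≠ 0, Q⁻¹ = (1/det(Q)) * [[d, -b], [-c, a]].
det(Q) = (-2)*(3) - (-4)*(0) = -6 - 0 = -6.
Q⁻¹ = (1/-6) * [[3, 4], [0, -2]].
Dividing each entry by -6 and reducing:
Q⁻¹ =
[     -1/2      -2/3 ]
[        0       1/3 ]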